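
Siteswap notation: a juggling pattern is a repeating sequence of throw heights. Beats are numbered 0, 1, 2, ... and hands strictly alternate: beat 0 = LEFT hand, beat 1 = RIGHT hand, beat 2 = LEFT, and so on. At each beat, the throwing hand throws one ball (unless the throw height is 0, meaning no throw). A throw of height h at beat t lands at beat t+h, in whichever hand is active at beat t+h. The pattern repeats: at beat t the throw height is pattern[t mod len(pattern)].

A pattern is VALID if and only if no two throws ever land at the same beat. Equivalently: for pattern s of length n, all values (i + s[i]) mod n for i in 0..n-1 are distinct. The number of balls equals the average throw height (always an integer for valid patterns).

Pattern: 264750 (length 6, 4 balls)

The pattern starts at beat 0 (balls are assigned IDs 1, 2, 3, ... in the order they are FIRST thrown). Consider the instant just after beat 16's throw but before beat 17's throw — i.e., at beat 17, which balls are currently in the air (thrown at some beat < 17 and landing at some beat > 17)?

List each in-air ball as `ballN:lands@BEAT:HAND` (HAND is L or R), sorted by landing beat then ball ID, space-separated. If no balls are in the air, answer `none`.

Answer: ball1:lands@18:L ball2:lands@19:R ball4:lands@21:R ball3:lands@22:L

Derivation:
Beat 0 (L): throw ball1 h=2 -> lands@2:L; in-air after throw: [b1@2:L]
Beat 1 (R): throw ball2 h=6 -> lands@7:R; in-air after throw: [b1@2:L b2@7:R]
Beat 2 (L): throw ball1 h=4 -> lands@6:L; in-air after throw: [b1@6:L b2@7:R]
Beat 3 (R): throw ball3 h=7 -> lands@10:L; in-air after throw: [b1@6:L b2@7:R b3@10:L]
Beat 4 (L): throw ball4 h=5 -> lands@9:R; in-air after throw: [b1@6:L b2@7:R b4@9:R b3@10:L]
Beat 6 (L): throw ball1 h=2 -> lands@8:L; in-air after throw: [b2@7:R b1@8:L b4@9:R b3@10:L]
Beat 7 (R): throw ball2 h=6 -> lands@13:R; in-air after throw: [b1@8:L b4@9:R b3@10:L b2@13:R]
Beat 8 (L): throw ball1 h=4 -> lands@12:L; in-air after throw: [b4@9:R b3@10:L b1@12:L b2@13:R]
Beat 9 (R): throw ball4 h=7 -> lands@16:L; in-air after throw: [b3@10:L b1@12:L b2@13:R b4@16:L]
Beat 10 (L): throw ball3 h=5 -> lands@15:R; in-air after throw: [b1@12:L b2@13:R b3@15:R b4@16:L]
Beat 12 (L): throw ball1 h=2 -> lands@14:L; in-air after throw: [b2@13:R b1@14:L b3@15:R b4@16:L]
Beat 13 (R): throw ball2 h=6 -> lands@19:R; in-air after throw: [b1@14:L b3@15:R b4@16:L b2@19:R]
Beat 14 (L): throw ball1 h=4 -> lands@18:L; in-air after throw: [b3@15:R b4@16:L b1@18:L b2@19:R]
Beat 15 (R): throw ball3 h=7 -> lands@22:L; in-air after throw: [b4@16:L b1@18:L b2@19:R b3@22:L]
Beat 16 (L): throw ball4 h=5 -> lands@21:R; in-air after throw: [b1@18:L b2@19:R b4@21:R b3@22:L]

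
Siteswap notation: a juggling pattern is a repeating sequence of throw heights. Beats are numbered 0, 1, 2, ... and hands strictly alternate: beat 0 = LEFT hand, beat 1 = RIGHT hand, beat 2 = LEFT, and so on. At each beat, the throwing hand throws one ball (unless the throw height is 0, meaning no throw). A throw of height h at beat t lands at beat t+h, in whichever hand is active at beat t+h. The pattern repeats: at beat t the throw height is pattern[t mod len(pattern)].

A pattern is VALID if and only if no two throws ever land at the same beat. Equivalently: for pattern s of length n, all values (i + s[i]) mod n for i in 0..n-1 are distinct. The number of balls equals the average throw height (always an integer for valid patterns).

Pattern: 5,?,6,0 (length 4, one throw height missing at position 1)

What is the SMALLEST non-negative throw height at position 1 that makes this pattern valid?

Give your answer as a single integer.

i=0: (0 + 5) mod 4 = 1
i=1: s[i]=? (unknown)
i=2: (2 + 6) mod 4 = 0
i=3: (3 + 0) mod 4 = 3
Known residues: [0, 1, 3]; need a permutation of 0..3, so missing residue r = 2
Need (1 + s) mod 4 = 2; smallest s = (2 - 1) mod 4 = 1

Answer: 1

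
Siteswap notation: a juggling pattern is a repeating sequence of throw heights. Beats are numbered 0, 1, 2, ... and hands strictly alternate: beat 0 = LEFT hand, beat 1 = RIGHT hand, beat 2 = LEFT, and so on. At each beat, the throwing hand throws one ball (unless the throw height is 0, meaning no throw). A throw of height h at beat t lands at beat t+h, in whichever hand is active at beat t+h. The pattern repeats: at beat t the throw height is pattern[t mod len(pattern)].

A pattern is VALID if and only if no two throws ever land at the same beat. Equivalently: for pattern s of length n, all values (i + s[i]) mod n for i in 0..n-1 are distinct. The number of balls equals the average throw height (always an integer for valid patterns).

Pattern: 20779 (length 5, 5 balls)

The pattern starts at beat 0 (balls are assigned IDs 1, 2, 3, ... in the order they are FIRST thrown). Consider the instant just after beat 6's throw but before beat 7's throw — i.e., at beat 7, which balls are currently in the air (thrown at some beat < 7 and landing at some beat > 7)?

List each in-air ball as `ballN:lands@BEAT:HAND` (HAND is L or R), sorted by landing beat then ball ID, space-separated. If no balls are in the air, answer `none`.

Beat 0 (L): throw ball1 h=2 -> lands@2:L; in-air after throw: [b1@2:L]
Beat 2 (L): throw ball1 h=7 -> lands@9:R; in-air after throw: [b1@9:R]
Beat 3 (R): throw ball2 h=7 -> lands@10:L; in-air after throw: [b1@9:R b2@10:L]
Beat 4 (L): throw ball3 h=9 -> lands@13:R; in-air after throw: [b1@9:R b2@10:L b3@13:R]
Beat 5 (R): throw ball4 h=2 -> lands@7:R; in-air after throw: [b4@7:R b1@9:R b2@10:L b3@13:R]
Beat 7 (R): throw ball4 h=7 -> lands@14:L; in-air after throw: [b1@9:R b2@10:L b3@13:R b4@14:L]

Answer: ball1:lands@9:R ball2:lands@10:L ball3:lands@13:R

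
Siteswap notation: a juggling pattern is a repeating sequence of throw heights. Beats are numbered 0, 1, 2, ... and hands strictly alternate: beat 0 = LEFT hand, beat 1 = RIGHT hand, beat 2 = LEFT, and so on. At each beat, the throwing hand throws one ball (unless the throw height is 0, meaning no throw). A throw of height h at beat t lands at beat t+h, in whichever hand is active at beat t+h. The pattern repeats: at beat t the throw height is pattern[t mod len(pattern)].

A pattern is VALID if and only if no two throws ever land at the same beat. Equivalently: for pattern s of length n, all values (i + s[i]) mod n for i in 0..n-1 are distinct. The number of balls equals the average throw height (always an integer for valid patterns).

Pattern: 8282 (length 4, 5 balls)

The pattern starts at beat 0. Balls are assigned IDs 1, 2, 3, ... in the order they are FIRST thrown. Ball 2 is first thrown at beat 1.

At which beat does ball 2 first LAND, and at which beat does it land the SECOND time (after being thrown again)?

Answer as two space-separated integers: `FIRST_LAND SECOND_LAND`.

Answer: 3 5

Derivation:
Beat 0 (L): throw ball1 h=8 -> lands@8:L; in-air after throw: [b1@8:L]
Beat 1 (R): throw ball2 h=2 -> lands@3:R; in-air after throw: [b2@3:R b1@8:L]
Beat 2 (L): throw ball3 h=8 -> lands@10:L; in-air after throw: [b2@3:R b1@8:L b3@10:L]
Beat 3 (R): throw ball2 h=2 -> lands@5:R; in-air after throw: [b2@5:R b1@8:L b3@10:L]
Beat 4 (L): throw ball4 h=8 -> lands@12:L; in-air after throw: [b2@5:R b1@8:L b3@10:L b4@12:L]
Beat 5 (R): throw ball2 h=2 -> lands@7:R; in-air after throw: [b2@7:R b1@8:L b3@10:L b4@12:L]
Ball 2: thrown@1 h=2 -> first land @3; rethrown@3 h=2 -> second land @5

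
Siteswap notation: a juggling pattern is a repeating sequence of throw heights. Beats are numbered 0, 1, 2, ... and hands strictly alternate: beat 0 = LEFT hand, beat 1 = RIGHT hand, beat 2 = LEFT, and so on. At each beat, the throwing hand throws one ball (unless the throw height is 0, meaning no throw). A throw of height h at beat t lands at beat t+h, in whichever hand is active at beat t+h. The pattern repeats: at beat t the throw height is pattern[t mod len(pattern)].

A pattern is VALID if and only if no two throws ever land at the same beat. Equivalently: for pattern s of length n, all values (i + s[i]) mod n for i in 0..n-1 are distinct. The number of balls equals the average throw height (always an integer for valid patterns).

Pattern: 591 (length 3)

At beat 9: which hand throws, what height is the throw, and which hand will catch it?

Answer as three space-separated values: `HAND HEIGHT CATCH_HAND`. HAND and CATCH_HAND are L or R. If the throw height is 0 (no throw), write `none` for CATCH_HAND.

Beat 9: 9 mod 2 = 1, so hand = R
Throw height = pattern[9 mod 3] = pattern[0] = 5
Lands at beat 9+5=14, 14 mod 2 = 0, so catch hand = L

Answer: R 5 L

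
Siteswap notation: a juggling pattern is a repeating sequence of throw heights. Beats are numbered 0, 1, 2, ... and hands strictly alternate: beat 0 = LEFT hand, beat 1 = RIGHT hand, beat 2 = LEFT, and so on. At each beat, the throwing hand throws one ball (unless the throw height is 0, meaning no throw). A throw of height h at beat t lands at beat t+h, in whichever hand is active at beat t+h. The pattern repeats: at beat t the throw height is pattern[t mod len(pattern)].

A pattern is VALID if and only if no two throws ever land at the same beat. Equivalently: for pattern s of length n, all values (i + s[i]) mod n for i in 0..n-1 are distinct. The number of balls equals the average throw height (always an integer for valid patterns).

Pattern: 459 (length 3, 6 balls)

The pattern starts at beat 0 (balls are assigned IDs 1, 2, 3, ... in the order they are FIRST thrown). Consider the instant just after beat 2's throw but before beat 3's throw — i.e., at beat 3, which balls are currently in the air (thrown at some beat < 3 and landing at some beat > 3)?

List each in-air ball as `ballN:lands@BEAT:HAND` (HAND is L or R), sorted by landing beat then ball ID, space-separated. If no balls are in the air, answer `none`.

Beat 0 (L): throw ball1 h=4 -> lands@4:L; in-air after throw: [b1@4:L]
Beat 1 (R): throw ball2 h=5 -> lands@6:L; in-air after throw: [b1@4:L b2@6:L]
Beat 2 (L): throw ball3 h=9 -> lands@11:R; in-air after throw: [b1@4:L b2@6:L b3@11:R]
Beat 3 (R): throw ball4 h=4 -> lands@7:R; in-air after throw: [b1@4:L b2@6:L b4@7:R b3@11:R]

Answer: ball1:lands@4:L ball2:lands@6:L ball3:lands@11:R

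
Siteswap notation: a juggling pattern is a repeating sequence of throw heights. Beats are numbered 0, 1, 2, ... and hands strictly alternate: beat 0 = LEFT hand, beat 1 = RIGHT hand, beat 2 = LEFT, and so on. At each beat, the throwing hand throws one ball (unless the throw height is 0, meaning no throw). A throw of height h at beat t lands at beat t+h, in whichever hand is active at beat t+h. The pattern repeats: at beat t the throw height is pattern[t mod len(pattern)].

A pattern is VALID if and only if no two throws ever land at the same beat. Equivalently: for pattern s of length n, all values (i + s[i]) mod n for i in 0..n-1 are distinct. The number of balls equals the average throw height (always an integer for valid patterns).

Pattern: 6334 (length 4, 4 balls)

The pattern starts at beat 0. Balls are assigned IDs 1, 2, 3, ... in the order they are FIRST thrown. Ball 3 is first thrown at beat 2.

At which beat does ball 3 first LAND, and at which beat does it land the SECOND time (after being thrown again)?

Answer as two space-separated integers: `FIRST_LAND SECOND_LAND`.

Answer: 5 8

Derivation:
Beat 0 (L): throw ball1 h=6 -> lands@6:L; in-air after throw: [b1@6:L]
Beat 1 (R): throw ball2 h=3 -> lands@4:L; in-air after throw: [b2@4:L b1@6:L]
Beat 2 (L): throw ball3 h=3 -> lands@5:R; in-air after throw: [b2@4:L b3@5:R b1@6:L]
Beat 3 (R): throw ball4 h=4 -> lands@7:R; in-air after throw: [b2@4:L b3@5:R b1@6:L b4@7:R]
Beat 4 (L): throw ball2 h=6 -> lands@10:L; in-air after throw: [b3@5:R b1@6:L b4@7:R b2@10:L]
Beat 5 (R): throw ball3 h=3 -> lands@8:L; in-air after throw: [b1@6:L b4@7:R b3@8:L b2@10:L]
Beat 6 (L): throw ball1 h=3 -> lands@9:R; in-air after throw: [b4@7:R b3@8:L b1@9:R b2@10:L]
Beat 7 (R): throw ball4 h=4 -> lands@11:R; in-air after throw: [b3@8:L b1@9:R b2@10:L b4@11:R]
Beat 8 (L): throw ball3 h=6 -> lands@14:L; in-air after throw: [b1@9:R b2@10:L b4@11:R b3@14:L]
Ball 3: thrown@2 h=3 -> first land @5; rethrown@5 h=3 -> second land @8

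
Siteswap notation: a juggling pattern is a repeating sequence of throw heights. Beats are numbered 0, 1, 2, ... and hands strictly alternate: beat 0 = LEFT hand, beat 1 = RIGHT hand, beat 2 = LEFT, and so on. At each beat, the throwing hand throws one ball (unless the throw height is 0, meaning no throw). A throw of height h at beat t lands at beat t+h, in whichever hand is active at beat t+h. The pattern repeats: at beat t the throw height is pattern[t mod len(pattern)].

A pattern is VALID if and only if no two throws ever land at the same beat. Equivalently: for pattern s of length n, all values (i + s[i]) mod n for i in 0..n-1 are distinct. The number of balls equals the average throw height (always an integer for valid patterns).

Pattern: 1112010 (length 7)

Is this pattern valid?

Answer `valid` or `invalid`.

i=0: (i + s[i]) mod n = (0 + 1) mod 7 = 1
i=1: (i + s[i]) mod n = (1 + 1) mod 7 = 2
i=2: (i + s[i]) mod n = (2 + 1) mod 7 = 3
i=3: (i + s[i]) mod n = (3 + 2) mod 7 = 5
i=4: (i + s[i]) mod n = (4 + 0) mod 7 = 4
i=5: (i + s[i]) mod n = (5 + 1) mod 7 = 6
i=6: (i + s[i]) mod n = (6 + 0) mod 7 = 6
Residues: [1, 2, 3, 5, 4, 6, 6], distinct: False

Answer: invalid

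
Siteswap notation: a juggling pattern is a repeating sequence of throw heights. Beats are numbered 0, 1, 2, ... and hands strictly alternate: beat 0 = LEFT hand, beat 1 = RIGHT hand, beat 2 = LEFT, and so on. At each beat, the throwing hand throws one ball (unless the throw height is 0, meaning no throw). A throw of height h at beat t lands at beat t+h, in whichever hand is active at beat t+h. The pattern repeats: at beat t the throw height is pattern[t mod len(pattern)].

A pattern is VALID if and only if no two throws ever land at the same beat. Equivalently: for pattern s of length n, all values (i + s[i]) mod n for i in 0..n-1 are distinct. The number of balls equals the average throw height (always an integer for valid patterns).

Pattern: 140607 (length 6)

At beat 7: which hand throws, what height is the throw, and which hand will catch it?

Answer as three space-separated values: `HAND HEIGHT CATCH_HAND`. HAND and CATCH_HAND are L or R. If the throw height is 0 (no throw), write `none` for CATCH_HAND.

Answer: R 4 R

Derivation:
Beat 7: 7 mod 2 = 1, so hand = R
Throw height = pattern[7 mod 6] = pattern[1] = 4
Lands at beat 7+4=11, 11 mod 2 = 1, so catch hand = R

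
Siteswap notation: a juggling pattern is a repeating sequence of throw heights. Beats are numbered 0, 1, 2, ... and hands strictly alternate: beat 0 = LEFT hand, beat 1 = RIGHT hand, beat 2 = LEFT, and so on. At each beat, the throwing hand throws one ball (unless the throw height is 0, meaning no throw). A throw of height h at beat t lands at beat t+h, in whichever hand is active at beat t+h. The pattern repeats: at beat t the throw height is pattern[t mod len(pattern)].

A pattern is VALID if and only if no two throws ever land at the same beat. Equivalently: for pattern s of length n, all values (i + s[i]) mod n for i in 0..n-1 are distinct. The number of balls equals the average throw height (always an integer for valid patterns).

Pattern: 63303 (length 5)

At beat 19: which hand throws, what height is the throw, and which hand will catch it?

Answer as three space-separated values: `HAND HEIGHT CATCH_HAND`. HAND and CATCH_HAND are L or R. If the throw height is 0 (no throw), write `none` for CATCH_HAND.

Answer: R 3 L

Derivation:
Beat 19: 19 mod 2 = 1, so hand = R
Throw height = pattern[19 mod 5] = pattern[4] = 3
Lands at beat 19+3=22, 22 mod 2 = 0, so catch hand = L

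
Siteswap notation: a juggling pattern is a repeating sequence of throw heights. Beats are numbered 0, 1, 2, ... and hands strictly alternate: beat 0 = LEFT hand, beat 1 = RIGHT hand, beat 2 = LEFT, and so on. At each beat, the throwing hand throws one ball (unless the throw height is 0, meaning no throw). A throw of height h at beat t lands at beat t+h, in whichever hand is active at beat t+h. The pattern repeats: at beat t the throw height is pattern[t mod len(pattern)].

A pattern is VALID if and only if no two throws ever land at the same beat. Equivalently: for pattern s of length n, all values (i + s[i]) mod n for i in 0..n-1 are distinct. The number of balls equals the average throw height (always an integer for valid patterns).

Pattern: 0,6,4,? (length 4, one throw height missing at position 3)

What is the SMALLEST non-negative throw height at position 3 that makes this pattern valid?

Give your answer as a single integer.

i=0: (0 + 0) mod 4 = 0
i=1: (1 + 6) mod 4 = 3
i=2: (2 + 4) mod 4 = 2
i=3: s[i]=? (unknown)
Known residues: [0, 2, 3]; need a permutation of 0..3, so missing residue r = 1
Need (3 + s) mod 4 = 1; smallest s = (1 - 3) mod 4 = 2

Answer: 2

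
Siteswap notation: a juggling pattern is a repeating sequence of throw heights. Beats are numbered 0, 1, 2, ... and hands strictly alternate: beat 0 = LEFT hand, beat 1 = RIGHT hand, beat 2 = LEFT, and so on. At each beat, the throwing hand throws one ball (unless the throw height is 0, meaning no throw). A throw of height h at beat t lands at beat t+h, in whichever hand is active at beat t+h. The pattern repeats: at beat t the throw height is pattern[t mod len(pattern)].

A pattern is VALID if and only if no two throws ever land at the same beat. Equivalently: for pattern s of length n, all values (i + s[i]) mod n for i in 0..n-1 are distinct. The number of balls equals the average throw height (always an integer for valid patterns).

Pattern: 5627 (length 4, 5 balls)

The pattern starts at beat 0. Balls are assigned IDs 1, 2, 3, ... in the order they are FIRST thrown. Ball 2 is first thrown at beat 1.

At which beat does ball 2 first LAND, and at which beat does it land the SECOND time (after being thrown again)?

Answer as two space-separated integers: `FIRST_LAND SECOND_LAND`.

Answer: 7 14

Derivation:
Beat 0 (L): throw ball1 h=5 -> lands@5:R; in-air after throw: [b1@5:R]
Beat 1 (R): throw ball2 h=6 -> lands@7:R; in-air after throw: [b1@5:R b2@7:R]
Beat 2 (L): throw ball3 h=2 -> lands@4:L; in-air after throw: [b3@4:L b1@5:R b2@7:R]
Beat 3 (R): throw ball4 h=7 -> lands@10:L; in-air after throw: [b3@4:L b1@5:R b2@7:R b4@10:L]
Beat 4 (L): throw ball3 h=5 -> lands@9:R; in-air after throw: [b1@5:R b2@7:R b3@9:R b4@10:L]
Beat 5 (R): throw ball1 h=6 -> lands@11:R; in-air after throw: [b2@7:R b3@9:R b4@10:L b1@11:R]
Beat 6 (L): throw ball5 h=2 -> lands@8:L; in-air after throw: [b2@7:R b5@8:L b3@9:R b4@10:L b1@11:R]
Beat 7 (R): throw ball2 h=7 -> lands@14:L; in-air after throw: [b5@8:L b3@9:R b4@10:L b1@11:R b2@14:L]
Beat 8 (L): throw ball5 h=5 -> lands@13:R; in-air after throw: [b3@9:R b4@10:L b1@11:R b5@13:R b2@14:L]
Beat 9 (R): throw ball3 h=6 -> lands@15:R; in-air after throw: [b4@10:L b1@11:R b5@13:R b2@14:L b3@15:R]
Beat 10 (L): throw ball4 h=2 -> lands@12:L; in-air after throw: [b1@11:R b4@12:L b5@13:R b2@14:L b3@15:R]
Beat 11 (R): throw ball1 h=7 -> lands@18:L; in-air after throw: [b4@12:L b5@13:R b2@14:L b3@15:R b1@18:L]
Beat 12 (L): throw ball4 h=5 -> lands@17:R; in-air after throw: [b5@13:R b2@14:L b3@15:R b4@17:R b1@18:L]
Beat 13 (R): throw ball5 h=6 -> lands@19:R; in-air after throw: [b2@14:L b3@15:R b4@17:R b1@18:L b5@19:R]
Ball 2: thrown@1 h=6 -> first land @7; rethrown@7 h=7 -> second land @14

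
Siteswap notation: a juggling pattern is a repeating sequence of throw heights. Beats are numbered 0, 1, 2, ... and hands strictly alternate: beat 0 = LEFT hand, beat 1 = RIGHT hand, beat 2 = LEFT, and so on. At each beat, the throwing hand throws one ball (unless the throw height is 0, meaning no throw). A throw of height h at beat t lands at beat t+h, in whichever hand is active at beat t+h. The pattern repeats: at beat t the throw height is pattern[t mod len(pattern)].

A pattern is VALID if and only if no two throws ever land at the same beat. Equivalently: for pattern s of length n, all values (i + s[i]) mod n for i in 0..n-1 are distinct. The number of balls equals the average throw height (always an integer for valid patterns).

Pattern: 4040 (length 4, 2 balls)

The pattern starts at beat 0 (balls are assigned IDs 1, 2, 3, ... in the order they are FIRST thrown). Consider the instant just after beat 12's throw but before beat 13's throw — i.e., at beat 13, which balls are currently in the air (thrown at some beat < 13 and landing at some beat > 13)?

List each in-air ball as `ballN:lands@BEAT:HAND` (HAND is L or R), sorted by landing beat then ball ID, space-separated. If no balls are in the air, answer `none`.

Beat 0 (L): throw ball1 h=4 -> lands@4:L; in-air after throw: [b1@4:L]
Beat 2 (L): throw ball2 h=4 -> lands@6:L; in-air after throw: [b1@4:L b2@6:L]
Beat 4 (L): throw ball1 h=4 -> lands@8:L; in-air after throw: [b2@6:L b1@8:L]
Beat 6 (L): throw ball2 h=4 -> lands@10:L; in-air after throw: [b1@8:L b2@10:L]
Beat 8 (L): throw ball1 h=4 -> lands@12:L; in-air after throw: [b2@10:L b1@12:L]
Beat 10 (L): throw ball2 h=4 -> lands@14:L; in-air after throw: [b1@12:L b2@14:L]
Beat 12 (L): throw ball1 h=4 -> lands@16:L; in-air after throw: [b2@14:L b1@16:L]

Answer: ball2:lands@14:L ball1:lands@16:L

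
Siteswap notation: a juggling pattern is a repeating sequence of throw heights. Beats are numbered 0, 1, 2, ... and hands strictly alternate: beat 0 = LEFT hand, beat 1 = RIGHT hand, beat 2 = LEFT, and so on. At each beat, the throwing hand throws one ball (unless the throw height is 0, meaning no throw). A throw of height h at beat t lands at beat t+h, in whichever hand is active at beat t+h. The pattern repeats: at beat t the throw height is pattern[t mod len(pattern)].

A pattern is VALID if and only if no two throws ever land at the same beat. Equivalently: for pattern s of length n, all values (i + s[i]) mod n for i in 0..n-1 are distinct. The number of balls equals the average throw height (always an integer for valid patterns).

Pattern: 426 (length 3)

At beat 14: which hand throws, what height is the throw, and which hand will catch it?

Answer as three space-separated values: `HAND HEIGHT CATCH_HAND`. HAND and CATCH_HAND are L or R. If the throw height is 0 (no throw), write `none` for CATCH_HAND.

Answer: L 6 L

Derivation:
Beat 14: 14 mod 2 = 0, so hand = L
Throw height = pattern[14 mod 3] = pattern[2] = 6
Lands at beat 14+6=20, 20 mod 2 = 0, so catch hand = L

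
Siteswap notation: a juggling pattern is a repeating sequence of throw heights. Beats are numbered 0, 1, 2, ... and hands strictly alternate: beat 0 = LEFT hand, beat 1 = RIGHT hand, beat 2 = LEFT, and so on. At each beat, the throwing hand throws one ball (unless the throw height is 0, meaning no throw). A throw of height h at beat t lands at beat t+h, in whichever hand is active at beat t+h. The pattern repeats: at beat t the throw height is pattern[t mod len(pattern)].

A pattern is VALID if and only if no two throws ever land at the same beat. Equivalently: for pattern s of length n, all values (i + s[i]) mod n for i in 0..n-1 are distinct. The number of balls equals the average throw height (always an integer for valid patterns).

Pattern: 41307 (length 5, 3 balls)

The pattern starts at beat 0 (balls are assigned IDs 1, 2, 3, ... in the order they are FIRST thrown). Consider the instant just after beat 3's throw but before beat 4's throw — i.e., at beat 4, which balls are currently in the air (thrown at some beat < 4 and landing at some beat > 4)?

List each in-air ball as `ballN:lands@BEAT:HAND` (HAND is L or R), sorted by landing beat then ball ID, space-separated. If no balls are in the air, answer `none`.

Answer: ball2:lands@5:R

Derivation:
Beat 0 (L): throw ball1 h=4 -> lands@4:L; in-air after throw: [b1@4:L]
Beat 1 (R): throw ball2 h=1 -> lands@2:L; in-air after throw: [b2@2:L b1@4:L]
Beat 2 (L): throw ball2 h=3 -> lands@5:R; in-air after throw: [b1@4:L b2@5:R]
Beat 4 (L): throw ball1 h=7 -> lands@11:R; in-air after throw: [b2@5:R b1@11:R]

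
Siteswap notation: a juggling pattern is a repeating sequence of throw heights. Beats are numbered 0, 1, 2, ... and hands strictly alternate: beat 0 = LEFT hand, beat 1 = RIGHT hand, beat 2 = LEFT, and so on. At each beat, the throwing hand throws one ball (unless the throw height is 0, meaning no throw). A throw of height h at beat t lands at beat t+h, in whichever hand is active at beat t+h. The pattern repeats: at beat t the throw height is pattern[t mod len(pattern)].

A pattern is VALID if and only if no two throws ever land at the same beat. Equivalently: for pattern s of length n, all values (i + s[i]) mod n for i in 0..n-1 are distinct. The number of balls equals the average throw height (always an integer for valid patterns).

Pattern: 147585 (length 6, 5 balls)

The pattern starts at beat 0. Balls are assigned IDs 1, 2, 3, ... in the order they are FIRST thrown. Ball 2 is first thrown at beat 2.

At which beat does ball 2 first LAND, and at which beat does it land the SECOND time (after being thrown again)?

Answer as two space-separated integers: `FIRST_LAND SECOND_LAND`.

Beat 0 (L): throw ball1 h=1 -> lands@1:R; in-air after throw: [b1@1:R]
Beat 1 (R): throw ball1 h=4 -> lands@5:R; in-air after throw: [b1@5:R]
Beat 2 (L): throw ball2 h=7 -> lands@9:R; in-air after throw: [b1@5:R b2@9:R]
Beat 3 (R): throw ball3 h=5 -> lands@8:L; in-air after throw: [b1@5:R b3@8:L b2@9:R]
Beat 4 (L): throw ball4 h=8 -> lands@12:L; in-air after throw: [b1@5:R b3@8:L b2@9:R b4@12:L]
Beat 5 (R): throw ball1 h=5 -> lands@10:L; in-air after throw: [b3@8:L b2@9:R b1@10:L b4@12:L]
Beat 6 (L): throw ball5 h=1 -> lands@7:R; in-air after throw: [b5@7:R b3@8:L b2@9:R b1@10:L b4@12:L]
Beat 7 (R): throw ball5 h=4 -> lands@11:R; in-air after throw: [b3@8:L b2@9:R b1@10:L b5@11:R b4@12:L]
Beat 8 (L): throw ball3 h=7 -> lands@15:R; in-air after throw: [b2@9:R b1@10:L b5@11:R b4@12:L b3@15:R]
Beat 9 (R): throw ball2 h=5 -> lands@14:L; in-air after throw: [b1@10:L b5@11:R b4@12:L b2@14:L b3@15:R]
Beat 10 (L): throw ball1 h=8 -> lands@18:L; in-air after throw: [b5@11:R b4@12:L b2@14:L b3@15:R b1@18:L]
Beat 11 (R): throw ball5 h=5 -> lands@16:L; in-air after throw: [b4@12:L b2@14:L b3@15:R b5@16:L b1@18:L]
Beat 12 (L): throw ball4 h=1 -> lands@13:R; in-air after throw: [b4@13:R b2@14:L b3@15:R b5@16:L b1@18:L]
Ball 2: thrown@2 h=7 -> first land @9; rethrown@9 h=5 -> second land @14

Answer: 9 14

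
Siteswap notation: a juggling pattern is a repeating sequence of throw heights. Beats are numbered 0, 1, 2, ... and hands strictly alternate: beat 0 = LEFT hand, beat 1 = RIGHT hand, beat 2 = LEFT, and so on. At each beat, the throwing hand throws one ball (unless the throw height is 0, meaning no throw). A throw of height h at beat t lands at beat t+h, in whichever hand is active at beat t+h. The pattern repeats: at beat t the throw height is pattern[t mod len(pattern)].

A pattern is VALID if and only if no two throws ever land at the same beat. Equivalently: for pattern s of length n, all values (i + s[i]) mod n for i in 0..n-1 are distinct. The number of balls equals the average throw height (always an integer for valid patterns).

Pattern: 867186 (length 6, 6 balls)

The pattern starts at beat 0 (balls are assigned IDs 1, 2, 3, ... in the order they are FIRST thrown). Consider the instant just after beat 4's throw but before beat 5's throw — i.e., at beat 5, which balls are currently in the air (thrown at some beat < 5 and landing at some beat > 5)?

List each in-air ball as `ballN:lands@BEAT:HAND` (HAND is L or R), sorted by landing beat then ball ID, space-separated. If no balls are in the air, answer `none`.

Answer: ball2:lands@7:R ball1:lands@8:L ball3:lands@9:R ball4:lands@12:L

Derivation:
Beat 0 (L): throw ball1 h=8 -> lands@8:L; in-air after throw: [b1@8:L]
Beat 1 (R): throw ball2 h=6 -> lands@7:R; in-air after throw: [b2@7:R b1@8:L]
Beat 2 (L): throw ball3 h=7 -> lands@9:R; in-air after throw: [b2@7:R b1@8:L b3@9:R]
Beat 3 (R): throw ball4 h=1 -> lands@4:L; in-air after throw: [b4@4:L b2@7:R b1@8:L b3@9:R]
Beat 4 (L): throw ball4 h=8 -> lands@12:L; in-air after throw: [b2@7:R b1@8:L b3@9:R b4@12:L]
Beat 5 (R): throw ball5 h=6 -> lands@11:R; in-air after throw: [b2@7:R b1@8:L b3@9:R b5@11:R b4@12:L]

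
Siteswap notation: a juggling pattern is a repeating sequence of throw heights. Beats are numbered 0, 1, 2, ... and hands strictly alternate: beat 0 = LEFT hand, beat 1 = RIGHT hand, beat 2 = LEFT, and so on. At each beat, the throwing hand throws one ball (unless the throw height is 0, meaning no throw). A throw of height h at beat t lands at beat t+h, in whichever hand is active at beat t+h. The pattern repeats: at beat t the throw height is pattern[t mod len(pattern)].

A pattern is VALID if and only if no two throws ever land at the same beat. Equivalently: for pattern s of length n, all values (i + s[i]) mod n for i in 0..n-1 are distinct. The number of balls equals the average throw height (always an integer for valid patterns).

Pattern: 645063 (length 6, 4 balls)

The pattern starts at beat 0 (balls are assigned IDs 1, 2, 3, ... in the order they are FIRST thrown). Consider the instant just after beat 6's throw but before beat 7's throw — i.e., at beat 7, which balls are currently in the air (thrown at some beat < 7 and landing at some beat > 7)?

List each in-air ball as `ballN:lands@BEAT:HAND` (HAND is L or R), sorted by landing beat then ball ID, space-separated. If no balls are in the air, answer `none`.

Beat 0 (L): throw ball1 h=6 -> lands@6:L; in-air after throw: [b1@6:L]
Beat 1 (R): throw ball2 h=4 -> lands@5:R; in-air after throw: [b2@5:R b1@6:L]
Beat 2 (L): throw ball3 h=5 -> lands@7:R; in-air after throw: [b2@5:R b1@6:L b3@7:R]
Beat 4 (L): throw ball4 h=6 -> lands@10:L; in-air after throw: [b2@5:R b1@6:L b3@7:R b4@10:L]
Beat 5 (R): throw ball2 h=3 -> lands@8:L; in-air after throw: [b1@6:L b3@7:R b2@8:L b4@10:L]
Beat 6 (L): throw ball1 h=6 -> lands@12:L; in-air after throw: [b3@7:R b2@8:L b4@10:L b1@12:L]
Beat 7 (R): throw ball3 h=4 -> lands@11:R; in-air after throw: [b2@8:L b4@10:L b3@11:R b1@12:L]

Answer: ball2:lands@8:L ball4:lands@10:L ball1:lands@12:L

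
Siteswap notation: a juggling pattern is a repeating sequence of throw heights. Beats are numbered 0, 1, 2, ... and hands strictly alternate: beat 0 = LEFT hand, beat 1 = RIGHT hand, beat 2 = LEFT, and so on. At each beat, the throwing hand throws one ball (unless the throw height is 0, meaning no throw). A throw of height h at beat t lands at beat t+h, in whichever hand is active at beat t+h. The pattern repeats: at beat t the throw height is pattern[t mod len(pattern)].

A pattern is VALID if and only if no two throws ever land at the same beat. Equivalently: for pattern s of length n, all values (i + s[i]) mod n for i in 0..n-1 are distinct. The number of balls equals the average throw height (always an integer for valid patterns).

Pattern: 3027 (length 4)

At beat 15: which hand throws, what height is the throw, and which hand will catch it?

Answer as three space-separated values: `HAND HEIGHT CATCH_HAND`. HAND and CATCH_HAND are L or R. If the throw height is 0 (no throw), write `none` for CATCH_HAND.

Beat 15: 15 mod 2 = 1, so hand = R
Throw height = pattern[15 mod 4] = pattern[3] = 7
Lands at beat 15+7=22, 22 mod 2 = 0, so catch hand = L

Answer: R 7 L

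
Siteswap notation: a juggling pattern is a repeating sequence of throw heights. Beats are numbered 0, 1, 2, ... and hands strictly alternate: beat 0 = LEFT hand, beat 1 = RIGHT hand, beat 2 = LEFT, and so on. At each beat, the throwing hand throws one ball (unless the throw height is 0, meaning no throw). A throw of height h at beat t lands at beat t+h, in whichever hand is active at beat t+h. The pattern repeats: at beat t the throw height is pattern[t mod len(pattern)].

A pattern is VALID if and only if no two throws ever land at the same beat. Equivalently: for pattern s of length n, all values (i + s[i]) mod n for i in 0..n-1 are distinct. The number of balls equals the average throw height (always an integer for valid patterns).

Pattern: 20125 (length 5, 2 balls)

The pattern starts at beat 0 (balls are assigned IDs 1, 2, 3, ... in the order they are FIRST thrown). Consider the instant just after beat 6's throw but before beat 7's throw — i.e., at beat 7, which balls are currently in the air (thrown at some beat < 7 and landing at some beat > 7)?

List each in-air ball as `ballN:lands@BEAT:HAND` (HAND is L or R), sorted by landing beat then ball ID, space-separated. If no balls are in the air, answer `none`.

Answer: ball2:lands@9:R

Derivation:
Beat 0 (L): throw ball1 h=2 -> lands@2:L; in-air after throw: [b1@2:L]
Beat 2 (L): throw ball1 h=1 -> lands@3:R; in-air after throw: [b1@3:R]
Beat 3 (R): throw ball1 h=2 -> lands@5:R; in-air after throw: [b1@5:R]
Beat 4 (L): throw ball2 h=5 -> lands@9:R; in-air after throw: [b1@5:R b2@9:R]
Beat 5 (R): throw ball1 h=2 -> lands@7:R; in-air after throw: [b1@7:R b2@9:R]
Beat 7 (R): throw ball1 h=1 -> lands@8:L; in-air after throw: [b1@8:L b2@9:R]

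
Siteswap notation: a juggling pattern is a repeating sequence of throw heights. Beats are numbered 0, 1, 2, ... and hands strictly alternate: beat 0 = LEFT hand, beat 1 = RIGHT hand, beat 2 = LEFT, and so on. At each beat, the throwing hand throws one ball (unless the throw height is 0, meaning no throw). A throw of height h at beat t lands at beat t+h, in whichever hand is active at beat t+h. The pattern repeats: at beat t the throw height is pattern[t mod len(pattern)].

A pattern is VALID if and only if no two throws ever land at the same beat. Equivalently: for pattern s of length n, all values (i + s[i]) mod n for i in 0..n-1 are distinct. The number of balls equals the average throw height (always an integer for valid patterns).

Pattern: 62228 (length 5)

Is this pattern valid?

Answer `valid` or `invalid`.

i=0: (i + s[i]) mod n = (0 + 6) mod 5 = 1
i=1: (i + s[i]) mod n = (1 + 2) mod 5 = 3
i=2: (i + s[i]) mod n = (2 + 2) mod 5 = 4
i=3: (i + s[i]) mod n = (3 + 2) mod 5 = 0
i=4: (i + s[i]) mod n = (4 + 8) mod 5 = 2
Residues: [1, 3, 4, 0, 2], distinct: True

Answer: valid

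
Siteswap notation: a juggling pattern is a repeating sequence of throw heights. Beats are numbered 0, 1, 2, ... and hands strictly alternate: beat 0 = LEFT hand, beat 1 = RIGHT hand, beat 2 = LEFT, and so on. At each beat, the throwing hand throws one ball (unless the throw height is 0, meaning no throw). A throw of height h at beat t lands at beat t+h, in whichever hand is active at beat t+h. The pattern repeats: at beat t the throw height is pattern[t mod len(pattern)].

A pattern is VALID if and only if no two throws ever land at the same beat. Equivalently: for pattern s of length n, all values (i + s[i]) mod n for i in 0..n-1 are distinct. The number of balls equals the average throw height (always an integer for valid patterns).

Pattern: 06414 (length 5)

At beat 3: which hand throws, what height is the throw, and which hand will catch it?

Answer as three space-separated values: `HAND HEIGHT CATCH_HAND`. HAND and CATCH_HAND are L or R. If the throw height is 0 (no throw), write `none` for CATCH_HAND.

Beat 3: 3 mod 2 = 1, so hand = R
Throw height = pattern[3 mod 5] = pattern[3] = 1
Lands at beat 3+1=4, 4 mod 2 = 0, so catch hand = L

Answer: R 1 L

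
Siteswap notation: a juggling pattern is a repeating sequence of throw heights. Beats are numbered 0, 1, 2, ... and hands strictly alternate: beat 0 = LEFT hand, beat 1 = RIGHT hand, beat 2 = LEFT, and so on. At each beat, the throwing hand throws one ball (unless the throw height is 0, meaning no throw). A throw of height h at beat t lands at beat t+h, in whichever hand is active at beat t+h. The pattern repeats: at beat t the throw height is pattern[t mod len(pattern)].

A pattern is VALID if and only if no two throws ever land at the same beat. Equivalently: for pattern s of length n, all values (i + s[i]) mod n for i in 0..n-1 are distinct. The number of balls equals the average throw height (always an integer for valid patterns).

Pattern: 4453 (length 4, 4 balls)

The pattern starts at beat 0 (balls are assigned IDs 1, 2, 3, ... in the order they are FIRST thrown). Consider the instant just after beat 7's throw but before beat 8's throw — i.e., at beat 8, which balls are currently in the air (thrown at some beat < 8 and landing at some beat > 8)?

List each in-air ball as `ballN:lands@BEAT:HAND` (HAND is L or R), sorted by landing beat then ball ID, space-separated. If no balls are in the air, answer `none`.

Beat 0 (L): throw ball1 h=4 -> lands@4:L; in-air after throw: [b1@4:L]
Beat 1 (R): throw ball2 h=4 -> lands@5:R; in-air after throw: [b1@4:L b2@5:R]
Beat 2 (L): throw ball3 h=5 -> lands@7:R; in-air after throw: [b1@4:L b2@5:R b3@7:R]
Beat 3 (R): throw ball4 h=3 -> lands@6:L; in-air after throw: [b1@4:L b2@5:R b4@6:L b3@7:R]
Beat 4 (L): throw ball1 h=4 -> lands@8:L; in-air after throw: [b2@5:R b4@6:L b3@7:R b1@8:L]
Beat 5 (R): throw ball2 h=4 -> lands@9:R; in-air after throw: [b4@6:L b3@7:R b1@8:L b2@9:R]
Beat 6 (L): throw ball4 h=5 -> lands@11:R; in-air after throw: [b3@7:R b1@8:L b2@9:R b4@11:R]
Beat 7 (R): throw ball3 h=3 -> lands@10:L; in-air after throw: [b1@8:L b2@9:R b3@10:L b4@11:R]
Beat 8 (L): throw ball1 h=4 -> lands@12:L; in-air after throw: [b2@9:R b3@10:L b4@11:R b1@12:L]

Answer: ball2:lands@9:R ball3:lands@10:L ball4:lands@11:R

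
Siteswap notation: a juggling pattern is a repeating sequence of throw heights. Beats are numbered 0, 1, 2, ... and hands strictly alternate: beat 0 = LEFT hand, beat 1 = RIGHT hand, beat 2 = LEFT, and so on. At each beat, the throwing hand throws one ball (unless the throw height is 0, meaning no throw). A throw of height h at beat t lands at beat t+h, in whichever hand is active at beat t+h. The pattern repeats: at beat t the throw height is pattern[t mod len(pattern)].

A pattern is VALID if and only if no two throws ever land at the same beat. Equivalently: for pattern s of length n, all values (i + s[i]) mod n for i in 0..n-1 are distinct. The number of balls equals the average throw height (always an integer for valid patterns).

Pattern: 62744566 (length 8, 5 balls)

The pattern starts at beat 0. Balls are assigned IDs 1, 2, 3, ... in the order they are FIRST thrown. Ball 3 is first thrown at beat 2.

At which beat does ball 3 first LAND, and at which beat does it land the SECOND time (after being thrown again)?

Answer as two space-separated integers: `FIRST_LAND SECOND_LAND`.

Beat 0 (L): throw ball1 h=6 -> lands@6:L; in-air after throw: [b1@6:L]
Beat 1 (R): throw ball2 h=2 -> lands@3:R; in-air after throw: [b2@3:R b1@6:L]
Beat 2 (L): throw ball3 h=7 -> lands@9:R; in-air after throw: [b2@3:R b1@6:L b3@9:R]
Beat 3 (R): throw ball2 h=4 -> lands@7:R; in-air after throw: [b1@6:L b2@7:R b3@9:R]
Beat 4 (L): throw ball4 h=4 -> lands@8:L; in-air after throw: [b1@6:L b2@7:R b4@8:L b3@9:R]
Beat 5 (R): throw ball5 h=5 -> lands@10:L; in-air after throw: [b1@6:L b2@7:R b4@8:L b3@9:R b5@10:L]
Beat 6 (L): throw ball1 h=6 -> lands@12:L; in-air after throw: [b2@7:R b4@8:L b3@9:R b5@10:L b1@12:L]
Beat 7 (R): throw ball2 h=6 -> lands@13:R; in-air after throw: [b4@8:L b3@9:R b5@10:L b1@12:L b2@13:R]
Beat 8 (L): throw ball4 h=6 -> lands@14:L; in-air after throw: [b3@9:R b5@10:L b1@12:L b2@13:R b4@14:L]
Beat 9 (R): throw ball3 h=2 -> lands@11:R; in-air after throw: [b5@10:L b3@11:R b1@12:L b2@13:R b4@14:L]
Beat 10 (L): throw ball5 h=7 -> lands@17:R; in-air after throw: [b3@11:R b1@12:L b2@13:R b4@14:L b5@17:R]
Beat 11 (R): throw ball3 h=4 -> lands@15:R; in-air after throw: [b1@12:L b2@13:R b4@14:L b3@15:R b5@17:R]
Ball 3: thrown@2 h=7 -> first land @9; rethrown@9 h=2 -> second land @11

Answer: 9 11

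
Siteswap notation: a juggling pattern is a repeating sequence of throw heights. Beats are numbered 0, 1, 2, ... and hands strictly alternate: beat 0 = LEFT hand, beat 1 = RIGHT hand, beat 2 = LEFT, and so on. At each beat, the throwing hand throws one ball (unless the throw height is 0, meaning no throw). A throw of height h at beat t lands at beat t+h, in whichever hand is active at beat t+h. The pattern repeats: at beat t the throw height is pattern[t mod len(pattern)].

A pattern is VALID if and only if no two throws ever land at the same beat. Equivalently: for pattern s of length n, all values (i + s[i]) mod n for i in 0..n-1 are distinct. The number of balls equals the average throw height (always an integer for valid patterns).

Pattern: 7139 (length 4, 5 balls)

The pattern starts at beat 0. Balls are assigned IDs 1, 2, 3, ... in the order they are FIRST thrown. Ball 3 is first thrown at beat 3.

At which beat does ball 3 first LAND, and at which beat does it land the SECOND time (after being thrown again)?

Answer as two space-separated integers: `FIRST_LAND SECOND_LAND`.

Beat 0 (L): throw ball1 h=7 -> lands@7:R; in-air after throw: [b1@7:R]
Beat 1 (R): throw ball2 h=1 -> lands@2:L; in-air after throw: [b2@2:L b1@7:R]
Beat 2 (L): throw ball2 h=3 -> lands@5:R; in-air after throw: [b2@5:R b1@7:R]
Beat 3 (R): throw ball3 h=9 -> lands@12:L; in-air after throw: [b2@5:R b1@7:R b3@12:L]
Beat 4 (L): throw ball4 h=7 -> lands@11:R; in-air after throw: [b2@5:R b1@7:R b4@11:R b3@12:L]
Beat 5 (R): throw ball2 h=1 -> lands@6:L; in-air after throw: [b2@6:L b1@7:R b4@11:R b3@12:L]
Beat 6 (L): throw ball2 h=3 -> lands@9:R; in-air after throw: [b1@7:R b2@9:R b4@11:R b3@12:L]
Beat 7 (R): throw ball1 h=9 -> lands@16:L; in-air after throw: [b2@9:R b4@11:R b3@12:L b1@16:L]
Beat 8 (L): throw ball5 h=7 -> lands@15:R; in-air after throw: [b2@9:R b4@11:R b3@12:L b5@15:R b1@16:L]
Beat 9 (R): throw ball2 h=1 -> lands@10:L; in-air after throw: [b2@10:L b4@11:R b3@12:L b5@15:R b1@16:L]
Beat 10 (L): throw ball2 h=3 -> lands@13:R; in-air after throw: [b4@11:R b3@12:L b2@13:R b5@15:R b1@16:L]
Beat 11 (R): throw ball4 h=9 -> lands@20:L; in-air after throw: [b3@12:L b2@13:R b5@15:R b1@16:L b4@20:L]
Beat 12 (L): throw ball3 h=7 -> lands@19:R; in-air after throw: [b2@13:R b5@15:R b1@16:L b3@19:R b4@20:L]
Beat 13 (R): throw ball2 h=1 -> lands@14:L; in-air after throw: [b2@14:L b5@15:R b1@16:L b3@19:R b4@20:L]
Beat 14 (L): throw ball2 h=3 -> lands@17:R; in-air after throw: [b5@15:R b1@16:L b2@17:R b3@19:R b4@20:L]
Beat 15 (R): throw ball5 h=9 -> lands@24:L; in-air after throw: [b1@16:L b2@17:R b3@19:R b4@20:L b5@24:L]
Ball 3: thrown@3 h=9 -> first land @12; rethrown@12 h=7 -> second land @19

Answer: 12 19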